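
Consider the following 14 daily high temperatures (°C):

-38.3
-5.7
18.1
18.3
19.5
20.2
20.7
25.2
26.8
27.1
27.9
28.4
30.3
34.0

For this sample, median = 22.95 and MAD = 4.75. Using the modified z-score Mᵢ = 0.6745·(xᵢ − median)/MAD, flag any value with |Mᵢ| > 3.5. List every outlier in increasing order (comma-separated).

-38.3, -5.7

|Mᵢ| > 3.5 ⇔ |xᵢ − 22.95| > 3.5·4.75/0.6745 = 24.65.
So outliers lie outside [-1.70, 47.60].
-38.3: M = -8.70 → outlier.
-5.7: M = -4.07 → outlier.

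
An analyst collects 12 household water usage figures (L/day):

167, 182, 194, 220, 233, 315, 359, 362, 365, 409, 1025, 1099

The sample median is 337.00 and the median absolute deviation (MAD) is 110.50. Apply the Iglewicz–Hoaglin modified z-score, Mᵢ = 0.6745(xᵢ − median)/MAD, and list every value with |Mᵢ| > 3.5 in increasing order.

|Mᵢ| > 3.5 ⇔ |xᵢ − 337.00| > 3.5·110.50/0.6745 = 573.39.
So outliers lie outside [-236.39, 910.39].
1025: M = 4.20 → outlier.
1099: M = 4.65 → outlier.

1025, 1099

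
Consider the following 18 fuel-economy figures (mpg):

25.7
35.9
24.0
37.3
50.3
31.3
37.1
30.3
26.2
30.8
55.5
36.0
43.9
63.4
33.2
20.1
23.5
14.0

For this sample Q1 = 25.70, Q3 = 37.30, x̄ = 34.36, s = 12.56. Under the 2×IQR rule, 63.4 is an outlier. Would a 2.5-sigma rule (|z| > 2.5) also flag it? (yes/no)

no

z = (63.4 − 34.36) / 12.56 = 2.31.
|z| = 2.31 ≤ 2.5.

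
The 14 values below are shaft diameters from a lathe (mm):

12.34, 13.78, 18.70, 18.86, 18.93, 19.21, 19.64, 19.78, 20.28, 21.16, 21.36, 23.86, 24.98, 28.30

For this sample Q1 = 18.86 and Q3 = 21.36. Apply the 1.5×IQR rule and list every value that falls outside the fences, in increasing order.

IQR = Q3 − Q1 = 21.36 − 18.86 = 2.50.
Lower fence = Q1 − 1.5·IQR = 18.86 − 3.75 = 15.11.
Upper fence = Q3 + 1.5·IQR = 21.36 + 3.75 = 25.11.
12.34 < 15.11 → outlier.
13.78 < 15.11 → outlier.
28.30 > 25.11 → outlier.
All remaining values lie within [15.11, 25.11].

12.34, 13.78, 28.30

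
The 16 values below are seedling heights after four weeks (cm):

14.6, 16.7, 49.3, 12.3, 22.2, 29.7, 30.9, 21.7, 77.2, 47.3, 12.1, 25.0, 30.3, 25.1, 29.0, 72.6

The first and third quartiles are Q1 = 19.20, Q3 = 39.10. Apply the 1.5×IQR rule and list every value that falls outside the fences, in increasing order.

IQR = Q3 − Q1 = 39.10 − 19.20 = 19.90.
Lower fence = Q1 − 1.5·IQR = 19.20 − 29.85 = -10.65.
Upper fence = Q3 + 1.5·IQR = 39.10 + 29.85 = 68.95.
72.6 > 68.95 → outlier.
77.2 > 68.95 → outlier.
All remaining values lie within [-10.65, 68.95].

72.6, 77.2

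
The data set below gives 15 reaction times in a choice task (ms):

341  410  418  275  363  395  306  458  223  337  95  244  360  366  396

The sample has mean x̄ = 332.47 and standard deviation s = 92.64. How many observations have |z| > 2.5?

1

Cutoffs: x̄ ± 2.5s = [100.87, 564.07].
Outside the cutoffs: 95.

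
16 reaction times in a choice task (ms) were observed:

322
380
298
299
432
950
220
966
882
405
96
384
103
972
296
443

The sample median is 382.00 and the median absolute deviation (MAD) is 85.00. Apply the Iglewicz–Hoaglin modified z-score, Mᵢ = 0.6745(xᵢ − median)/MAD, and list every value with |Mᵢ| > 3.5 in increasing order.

|Mᵢ| > 3.5 ⇔ |xᵢ − 382.00| > 3.5·85.00/0.6745 = 441.07.
So outliers lie outside [-59.07, 823.07].
882: M = 3.97 → outlier.
950: M = 4.51 → outlier.
966: M = 4.63 → outlier.
972: M = 4.68 → outlier.

882, 950, 966, 972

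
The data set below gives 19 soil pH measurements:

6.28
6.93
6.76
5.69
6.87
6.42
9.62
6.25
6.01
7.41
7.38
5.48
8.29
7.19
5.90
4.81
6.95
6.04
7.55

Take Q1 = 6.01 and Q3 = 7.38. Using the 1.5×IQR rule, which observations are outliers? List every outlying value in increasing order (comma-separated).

IQR = Q3 − Q1 = 7.38 − 6.01 = 1.37.
Lower fence = Q1 − 1.5·IQR = 6.01 − 2.055 = 3.955.
Upper fence = Q3 + 1.5·IQR = 7.38 + 2.055 = 9.435.
9.62 > 9.435 → outlier.
All remaining values lie within [3.955, 9.435].

9.62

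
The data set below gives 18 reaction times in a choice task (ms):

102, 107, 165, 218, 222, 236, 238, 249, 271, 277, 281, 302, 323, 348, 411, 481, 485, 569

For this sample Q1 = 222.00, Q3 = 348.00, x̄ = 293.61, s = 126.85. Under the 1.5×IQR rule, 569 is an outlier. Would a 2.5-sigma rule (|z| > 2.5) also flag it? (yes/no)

no

z = (569 − 293.61) / 126.85 = 2.17.
|z| = 2.17 ≤ 2.5.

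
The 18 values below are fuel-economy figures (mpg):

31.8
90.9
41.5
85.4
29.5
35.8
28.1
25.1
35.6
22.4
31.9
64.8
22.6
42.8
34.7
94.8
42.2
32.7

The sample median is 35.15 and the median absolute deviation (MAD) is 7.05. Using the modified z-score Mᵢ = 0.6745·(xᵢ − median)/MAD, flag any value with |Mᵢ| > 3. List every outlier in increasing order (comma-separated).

|Mᵢ| > 3 ⇔ |xᵢ − 35.15| > 3·7.05/0.6745 = 31.36.
So outliers lie outside [3.79, 66.51].
85.4: M = 4.81 → outlier.
90.9: M = 5.33 → outlier.
94.8: M = 5.71 → outlier.

85.4, 90.9, 94.8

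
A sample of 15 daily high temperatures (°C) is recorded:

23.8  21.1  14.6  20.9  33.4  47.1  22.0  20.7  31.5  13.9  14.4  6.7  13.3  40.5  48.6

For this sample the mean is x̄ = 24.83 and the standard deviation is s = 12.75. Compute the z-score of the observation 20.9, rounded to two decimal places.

-0.31

z = (20.9 − 24.83) / 12.75 = -0.31.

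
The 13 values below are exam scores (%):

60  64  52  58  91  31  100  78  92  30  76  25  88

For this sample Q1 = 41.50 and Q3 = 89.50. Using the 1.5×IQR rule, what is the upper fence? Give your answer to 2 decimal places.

161.50

IQR = Q3 − Q1 = 89.50 − 41.50 = 48.00.
Lower fence = Q1 − 1.5·IQR = 41.50 − 72.00 = -30.50.
Upper fence = Q3 + 1.5·IQR = 89.50 + 72.00 = 161.50.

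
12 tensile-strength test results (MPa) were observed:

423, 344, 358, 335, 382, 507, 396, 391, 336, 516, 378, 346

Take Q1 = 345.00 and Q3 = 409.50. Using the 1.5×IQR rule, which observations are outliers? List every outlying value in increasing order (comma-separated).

IQR = Q3 − Q1 = 409.50 − 345.00 = 64.50.
Lower fence = Q1 − 1.5·IQR = 345.00 − 96.75 = 248.25.
Upper fence = Q3 + 1.5·IQR = 409.50 + 96.75 = 506.25.
507 > 506.25 → outlier.
516 > 506.25 → outlier.
All remaining values lie within [248.25, 506.25].

507, 516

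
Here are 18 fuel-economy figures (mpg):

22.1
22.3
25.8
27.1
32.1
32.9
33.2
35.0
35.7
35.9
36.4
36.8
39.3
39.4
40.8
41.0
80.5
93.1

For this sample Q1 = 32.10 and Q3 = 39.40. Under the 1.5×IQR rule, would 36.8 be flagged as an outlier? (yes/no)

no

IQR = Q3 − Q1 = 39.40 − 32.10 = 7.30.
Lower fence = Q1 − 1.5·IQR = 32.10 − 10.95 = 21.15.
Upper fence = Q3 + 1.5·IQR = 39.40 + 10.95 = 50.35.
36.8 lies within [21.15, 50.35].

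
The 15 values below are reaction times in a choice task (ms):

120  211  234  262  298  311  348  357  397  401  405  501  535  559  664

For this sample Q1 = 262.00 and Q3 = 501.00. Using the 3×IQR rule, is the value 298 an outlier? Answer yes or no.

IQR = Q3 − Q1 = 501.00 − 262.00 = 239.00.
Lower fence = Q1 − 3·IQR = 262.00 − 717.00 = -455.00.
Upper fence = Q3 + 3·IQR = 501.00 + 717.00 = 1218.00.
298 lies within [-455.00, 1218.00].

no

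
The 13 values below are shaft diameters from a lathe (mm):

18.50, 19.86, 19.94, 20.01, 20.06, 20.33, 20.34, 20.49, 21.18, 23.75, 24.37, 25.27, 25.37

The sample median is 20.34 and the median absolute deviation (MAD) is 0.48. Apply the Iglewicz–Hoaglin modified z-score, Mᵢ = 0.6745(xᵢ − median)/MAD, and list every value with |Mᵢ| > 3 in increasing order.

23.75, 24.37, 25.27, 25.37

|Mᵢ| > 3 ⇔ |xᵢ − 20.34| > 3·0.48/0.6745 = 2.13.
So outliers lie outside [18.21, 22.47].
23.75: M = 4.79 → outlier.
24.37: M = 5.66 → outlier.
25.27: M = 6.93 → outlier.
25.37: M = 7.07 → outlier.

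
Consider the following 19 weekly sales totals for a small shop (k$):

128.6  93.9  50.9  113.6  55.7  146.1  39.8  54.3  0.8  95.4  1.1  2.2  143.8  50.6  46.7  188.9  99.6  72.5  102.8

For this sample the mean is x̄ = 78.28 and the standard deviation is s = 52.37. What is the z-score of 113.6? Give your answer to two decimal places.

0.67

z = (113.6 − 78.28) / 52.37 = 0.67.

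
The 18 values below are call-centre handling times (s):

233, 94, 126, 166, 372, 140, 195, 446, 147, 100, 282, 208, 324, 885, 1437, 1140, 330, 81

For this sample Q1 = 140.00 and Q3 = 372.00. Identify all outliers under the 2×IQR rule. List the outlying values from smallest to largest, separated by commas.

IQR = Q3 − Q1 = 372.00 − 140.00 = 232.00.
Lower fence = Q1 − 2·IQR = 140.00 − 464.00 = -324.00.
Upper fence = Q3 + 2·IQR = 372.00 + 464.00 = 836.00.
885 > 836.00 → outlier.
1140 > 836.00 → outlier.
1437 > 836.00 → outlier.
All remaining values lie within [-324.00, 836.00].

885, 1140, 1437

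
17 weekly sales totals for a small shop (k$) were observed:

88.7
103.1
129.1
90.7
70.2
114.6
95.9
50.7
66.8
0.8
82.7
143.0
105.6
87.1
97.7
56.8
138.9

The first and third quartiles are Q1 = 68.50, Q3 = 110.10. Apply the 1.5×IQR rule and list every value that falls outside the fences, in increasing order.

IQR = Q3 − Q1 = 110.10 − 68.50 = 41.60.
Lower fence = Q1 − 1.5·IQR = 68.50 − 62.40 = 6.10.
Upper fence = Q3 + 1.5·IQR = 110.10 + 62.40 = 172.50.
0.8 < 6.10 → outlier.
All remaining values lie within [6.10, 172.50].

0.8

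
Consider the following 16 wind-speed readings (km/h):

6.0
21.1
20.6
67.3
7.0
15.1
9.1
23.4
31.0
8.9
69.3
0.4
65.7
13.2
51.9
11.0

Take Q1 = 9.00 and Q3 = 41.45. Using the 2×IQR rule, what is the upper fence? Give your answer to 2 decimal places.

106.35

IQR = Q3 − Q1 = 41.45 − 9.00 = 32.45.
Lower fence = Q1 − 2·IQR = 9.00 − 64.90 = -55.90.
Upper fence = Q3 + 2·IQR = 41.45 + 64.90 = 106.35.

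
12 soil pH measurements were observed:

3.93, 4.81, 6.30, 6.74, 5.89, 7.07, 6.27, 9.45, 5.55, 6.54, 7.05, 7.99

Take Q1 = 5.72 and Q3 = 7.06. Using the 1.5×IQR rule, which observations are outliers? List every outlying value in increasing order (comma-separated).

9.45

IQR = Q3 − Q1 = 7.06 − 5.72 = 1.34.
Lower fence = Q1 − 1.5·IQR = 5.72 − 2.01 = 3.71.
Upper fence = Q3 + 1.5·IQR = 7.06 + 2.01 = 9.07.
9.45 > 9.07 → outlier.
All remaining values lie within [3.71, 9.07].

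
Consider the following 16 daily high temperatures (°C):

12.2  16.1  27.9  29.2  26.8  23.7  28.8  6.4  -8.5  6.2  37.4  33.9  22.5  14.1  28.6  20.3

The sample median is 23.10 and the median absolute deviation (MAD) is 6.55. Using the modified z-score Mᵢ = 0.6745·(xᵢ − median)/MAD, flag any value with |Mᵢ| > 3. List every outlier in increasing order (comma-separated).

-8.5

|Mᵢ| > 3 ⇔ |xᵢ − 23.10| > 3·6.55/0.6745 = 29.13.
So outliers lie outside [-6.03, 52.23].
-8.5: M = -3.25 → outlier.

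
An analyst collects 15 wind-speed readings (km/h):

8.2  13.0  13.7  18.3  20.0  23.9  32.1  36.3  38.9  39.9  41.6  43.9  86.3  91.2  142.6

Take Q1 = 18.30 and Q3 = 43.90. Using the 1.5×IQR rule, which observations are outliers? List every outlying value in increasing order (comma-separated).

86.3, 91.2, 142.6

IQR = Q3 − Q1 = 43.90 − 18.30 = 25.60.
Lower fence = Q1 − 1.5·IQR = 18.30 − 38.40 = -20.10.
Upper fence = Q3 + 1.5·IQR = 43.90 + 38.40 = 82.30.
86.3 > 82.30 → outlier.
91.2 > 82.30 → outlier.
142.6 > 82.30 → outlier.
All remaining values lie within [-20.10, 82.30].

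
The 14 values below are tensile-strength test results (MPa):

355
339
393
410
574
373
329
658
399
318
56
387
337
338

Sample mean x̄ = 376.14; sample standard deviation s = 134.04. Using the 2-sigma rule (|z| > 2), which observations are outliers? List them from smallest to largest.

Cutoffs at x̄ ± 2s: 376.14 ± 2·134.04 = [108.06, 644.22].
56: z = -2.39, |z| > 2 → outlier.
658: z = 2.10, |z| > 2 → outlier.
Every other value lies within [108.06, 644.22].

56, 658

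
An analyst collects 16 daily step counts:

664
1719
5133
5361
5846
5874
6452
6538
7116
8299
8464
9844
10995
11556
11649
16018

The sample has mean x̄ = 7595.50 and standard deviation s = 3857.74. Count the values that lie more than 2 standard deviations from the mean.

Cutoffs: x̄ ± 2s = [-119.98, 15310.98].
Outside the cutoffs: 16018.

1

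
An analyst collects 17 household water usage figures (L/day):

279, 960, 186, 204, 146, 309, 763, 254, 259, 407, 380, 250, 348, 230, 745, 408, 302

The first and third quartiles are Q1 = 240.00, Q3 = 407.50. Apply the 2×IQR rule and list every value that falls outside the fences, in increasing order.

IQR = Q3 − Q1 = 407.50 − 240.00 = 167.50.
Lower fence = Q1 − 2·IQR = 240.00 − 335.00 = -95.00.
Upper fence = Q3 + 2·IQR = 407.50 + 335.00 = 742.50.
745 > 742.50 → outlier.
763 > 742.50 → outlier.
960 > 742.50 → outlier.
All remaining values lie within [-95.00, 742.50].

745, 763, 960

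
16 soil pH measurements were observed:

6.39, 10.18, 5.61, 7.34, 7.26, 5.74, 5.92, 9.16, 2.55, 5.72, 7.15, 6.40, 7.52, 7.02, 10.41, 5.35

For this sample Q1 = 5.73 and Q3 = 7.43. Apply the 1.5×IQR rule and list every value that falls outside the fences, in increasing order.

IQR = Q3 − Q1 = 7.43 − 5.73 = 1.70.
Lower fence = Q1 − 1.5·IQR = 5.73 − 2.55 = 3.18.
Upper fence = Q3 + 1.5·IQR = 7.43 + 2.55 = 9.98.
2.55 < 3.18 → outlier.
10.18 > 9.98 → outlier.
10.41 > 9.98 → outlier.
All remaining values lie within [3.18, 9.98].

2.55, 10.18, 10.41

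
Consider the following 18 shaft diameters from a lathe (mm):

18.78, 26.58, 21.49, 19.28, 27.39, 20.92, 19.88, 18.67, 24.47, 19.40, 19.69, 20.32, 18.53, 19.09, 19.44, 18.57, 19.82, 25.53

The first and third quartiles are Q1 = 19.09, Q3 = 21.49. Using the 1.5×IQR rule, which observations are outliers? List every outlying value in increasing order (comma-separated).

25.53, 26.58, 27.39

IQR = Q3 − Q1 = 21.49 − 19.09 = 2.40.
Lower fence = Q1 − 1.5·IQR = 19.09 − 3.60 = 15.49.
Upper fence = Q3 + 1.5·IQR = 21.49 + 3.60 = 25.09.
25.53 > 25.09 → outlier.
26.58 > 25.09 → outlier.
27.39 > 25.09 → outlier.
All remaining values lie within [15.49, 25.09].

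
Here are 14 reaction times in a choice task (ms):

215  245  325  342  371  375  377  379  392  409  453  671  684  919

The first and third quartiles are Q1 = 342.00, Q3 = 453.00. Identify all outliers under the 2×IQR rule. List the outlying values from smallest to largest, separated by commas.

IQR = Q3 − Q1 = 453.00 − 342.00 = 111.00.
Lower fence = Q1 − 2·IQR = 342.00 − 222.00 = 120.00.
Upper fence = Q3 + 2·IQR = 453.00 + 222.00 = 675.00.
684 > 675.00 → outlier.
919 > 675.00 → outlier.
All remaining values lie within [120.00, 675.00].

684, 919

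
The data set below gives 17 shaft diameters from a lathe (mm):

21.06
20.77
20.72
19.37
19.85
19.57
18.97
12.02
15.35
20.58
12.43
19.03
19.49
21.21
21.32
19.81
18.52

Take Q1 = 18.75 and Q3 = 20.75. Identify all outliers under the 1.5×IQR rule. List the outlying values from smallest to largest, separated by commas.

12.02, 12.43, 15.35

IQR = Q3 − Q1 = 20.75 − 18.75 = 2.00.
Lower fence = Q1 − 1.5·IQR = 18.75 − 3.00 = 15.75.
Upper fence = Q3 + 1.5·IQR = 20.75 + 3.00 = 23.75.
12.02 < 15.75 → outlier.
12.43 < 15.75 → outlier.
15.35 < 15.75 → outlier.
All remaining values lie within [15.75, 23.75].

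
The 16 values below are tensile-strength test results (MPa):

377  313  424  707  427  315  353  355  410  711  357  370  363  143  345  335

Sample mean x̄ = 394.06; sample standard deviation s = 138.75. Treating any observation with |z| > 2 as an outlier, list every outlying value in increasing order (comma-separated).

707, 711

Cutoffs at x̄ ± 2s: 394.06 ± 2·138.75 = [116.56, 671.56].
707: z = 2.26, |z| > 2 → outlier.
711: z = 2.28, |z| > 2 → outlier.
Every other value lies within [116.56, 671.56].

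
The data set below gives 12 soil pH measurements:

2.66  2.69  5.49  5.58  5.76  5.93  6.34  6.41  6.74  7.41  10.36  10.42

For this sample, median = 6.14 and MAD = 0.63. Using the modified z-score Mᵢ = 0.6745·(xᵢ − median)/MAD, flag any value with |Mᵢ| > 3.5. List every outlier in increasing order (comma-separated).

|Mᵢ| > 3.5 ⇔ |xᵢ − 6.14| > 3.5·0.63/0.6745 = 3.27.
So outliers lie outside [2.87, 9.41].
2.66: M = -3.73 → outlier.
2.69: M = -3.69 → outlier.
10.36: M = 4.52 → outlier.
10.42: M = 4.58 → outlier.

2.66, 2.69, 10.36, 10.42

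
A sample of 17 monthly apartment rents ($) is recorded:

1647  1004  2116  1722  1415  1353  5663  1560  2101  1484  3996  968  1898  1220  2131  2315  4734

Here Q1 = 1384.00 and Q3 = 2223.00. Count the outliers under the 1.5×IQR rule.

3

IQR = 839.00; fences at 1384.00 − 1258.50 = 125.50 and 2223.00 + 1258.50 = 3481.50.
Outside the cutoffs: 3996, 4734, 5663.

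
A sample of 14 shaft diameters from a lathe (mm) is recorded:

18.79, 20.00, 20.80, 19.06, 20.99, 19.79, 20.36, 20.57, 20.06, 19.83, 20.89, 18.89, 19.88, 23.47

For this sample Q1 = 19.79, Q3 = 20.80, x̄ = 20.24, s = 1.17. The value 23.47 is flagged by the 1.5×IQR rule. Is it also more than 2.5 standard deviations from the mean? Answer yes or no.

yes

z = (23.47 − 20.24) / 1.17 = 2.76.
|z| = 2.76 > 2.5.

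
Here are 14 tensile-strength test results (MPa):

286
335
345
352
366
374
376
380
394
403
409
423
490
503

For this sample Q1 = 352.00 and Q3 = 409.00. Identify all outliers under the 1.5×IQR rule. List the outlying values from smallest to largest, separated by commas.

IQR = Q3 − Q1 = 409.00 − 352.00 = 57.00.
Lower fence = Q1 − 1.5·IQR = 352.00 − 85.50 = 266.50.
Upper fence = Q3 + 1.5·IQR = 409.00 + 85.50 = 494.50.
503 > 494.50 → outlier.
All remaining values lie within [266.50, 494.50].

503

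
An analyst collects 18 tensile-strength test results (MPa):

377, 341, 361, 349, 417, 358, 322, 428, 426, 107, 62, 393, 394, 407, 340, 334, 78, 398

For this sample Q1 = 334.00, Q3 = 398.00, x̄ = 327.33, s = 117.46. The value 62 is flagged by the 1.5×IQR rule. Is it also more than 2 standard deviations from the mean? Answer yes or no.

yes

z = (62 − 327.33) / 117.46 = -2.26.
|z| = 2.26 > 2.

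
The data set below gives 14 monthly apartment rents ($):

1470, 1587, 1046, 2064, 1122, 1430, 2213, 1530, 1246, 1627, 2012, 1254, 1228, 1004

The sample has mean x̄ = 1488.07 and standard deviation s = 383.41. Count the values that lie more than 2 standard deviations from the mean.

0

Cutoffs: x̄ ± 2s = [721.25, 2254.89].
Every value lies within the cutoffs.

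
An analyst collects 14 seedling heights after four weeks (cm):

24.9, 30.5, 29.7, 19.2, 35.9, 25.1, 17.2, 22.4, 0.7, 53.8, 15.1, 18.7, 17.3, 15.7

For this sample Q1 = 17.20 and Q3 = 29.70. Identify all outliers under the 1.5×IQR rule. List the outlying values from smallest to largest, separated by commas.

53.8

IQR = Q3 − Q1 = 29.70 − 17.20 = 12.50.
Lower fence = Q1 − 1.5·IQR = 17.20 − 18.75 = -1.55.
Upper fence = Q3 + 1.5·IQR = 29.70 + 18.75 = 48.45.
53.8 > 48.45 → outlier.
All remaining values lie within [-1.55, 48.45].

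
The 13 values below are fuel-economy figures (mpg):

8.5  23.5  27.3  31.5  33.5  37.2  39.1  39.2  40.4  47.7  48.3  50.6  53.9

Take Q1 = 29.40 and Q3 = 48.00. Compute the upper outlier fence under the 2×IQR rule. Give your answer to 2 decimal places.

IQR = Q3 − Q1 = 48.00 − 29.40 = 18.60.
Lower fence = Q1 − 2·IQR = 29.40 − 37.20 = -7.80.
Upper fence = Q3 + 2·IQR = 48.00 + 37.20 = 85.20.

85.20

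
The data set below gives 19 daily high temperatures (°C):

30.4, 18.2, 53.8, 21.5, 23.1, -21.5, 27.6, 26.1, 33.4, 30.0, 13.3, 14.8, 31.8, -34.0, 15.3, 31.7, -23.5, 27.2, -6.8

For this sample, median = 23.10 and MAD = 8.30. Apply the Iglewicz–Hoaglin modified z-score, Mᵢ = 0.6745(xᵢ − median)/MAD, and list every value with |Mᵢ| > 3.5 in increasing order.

|Mᵢ| > 3.5 ⇔ |xᵢ − 23.10| > 3.5·8.30/0.6745 = 43.07.
So outliers lie outside [-19.97, 66.17].
-34.0: M = -4.64 → outlier.
-23.5: M = -3.79 → outlier.
-21.5: M = -3.62 → outlier.

-34.0, -23.5, -21.5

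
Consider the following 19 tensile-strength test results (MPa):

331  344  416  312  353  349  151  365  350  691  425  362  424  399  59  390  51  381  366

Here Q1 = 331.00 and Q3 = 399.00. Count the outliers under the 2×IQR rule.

4

IQR = 68.00; fences at 331.00 − 136.00 = 195.00 and 399.00 + 136.00 = 535.00.
Outside the cutoffs: 51, 59, 151, 691.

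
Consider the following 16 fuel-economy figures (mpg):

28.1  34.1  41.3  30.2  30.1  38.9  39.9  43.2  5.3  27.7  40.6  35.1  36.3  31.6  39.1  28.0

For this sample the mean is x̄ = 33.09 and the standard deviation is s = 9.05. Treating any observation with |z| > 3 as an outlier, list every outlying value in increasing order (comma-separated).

Cutoffs at x̄ ± 3s: 33.09 ± 3·9.05 = [5.94, 60.24].
5.3: z = -3.07, |z| > 3 → outlier.
Every other value lies within [5.94, 60.24].

5.3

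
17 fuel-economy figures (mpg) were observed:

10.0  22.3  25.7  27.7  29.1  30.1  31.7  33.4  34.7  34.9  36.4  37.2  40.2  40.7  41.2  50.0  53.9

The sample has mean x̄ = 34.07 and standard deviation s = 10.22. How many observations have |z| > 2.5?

Cutoffs: x̄ ± 2.5s = [8.52, 59.62].
Every value lies within the cutoffs.

0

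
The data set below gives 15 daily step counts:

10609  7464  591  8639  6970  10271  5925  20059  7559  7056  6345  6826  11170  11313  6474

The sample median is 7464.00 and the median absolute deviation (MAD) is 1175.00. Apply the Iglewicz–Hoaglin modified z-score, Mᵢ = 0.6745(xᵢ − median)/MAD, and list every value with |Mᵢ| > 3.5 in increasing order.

591, 20059

|Mᵢ| > 3.5 ⇔ |xᵢ − 7464.00| > 3.5·1175.00/0.6745 = 6097.11.
So outliers lie outside [1366.89, 13561.11].
591: M = -3.95 → outlier.
20059: M = 7.23 → outlier.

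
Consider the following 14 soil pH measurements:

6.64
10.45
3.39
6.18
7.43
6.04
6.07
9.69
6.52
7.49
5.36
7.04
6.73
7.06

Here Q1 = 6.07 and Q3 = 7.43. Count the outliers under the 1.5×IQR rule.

IQR = 1.36; fences at 6.07 − 2.04 = 4.03 and 7.43 + 2.04 = 9.47.
Outside the cutoffs: 3.39, 9.69, 10.45.

3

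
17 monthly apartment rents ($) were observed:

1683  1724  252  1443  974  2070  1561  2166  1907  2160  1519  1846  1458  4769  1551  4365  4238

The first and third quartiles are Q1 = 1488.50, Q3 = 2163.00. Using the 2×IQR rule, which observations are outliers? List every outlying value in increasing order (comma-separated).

IQR = Q3 − Q1 = 2163.00 − 1488.50 = 674.50.
Lower fence = Q1 − 2·IQR = 1488.50 − 1349.00 = 139.50.
Upper fence = Q3 + 2·IQR = 2163.00 + 1349.00 = 3512.00.
4238 > 3512.00 → outlier.
4365 > 3512.00 → outlier.
4769 > 3512.00 → outlier.
All remaining values lie within [139.50, 3512.00].

4238, 4365, 4769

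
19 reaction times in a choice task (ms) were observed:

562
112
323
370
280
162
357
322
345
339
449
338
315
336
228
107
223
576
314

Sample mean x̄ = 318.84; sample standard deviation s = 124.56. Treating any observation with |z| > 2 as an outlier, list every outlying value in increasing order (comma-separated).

Cutoffs at x̄ ± 2s: 318.84 ± 2·124.56 = [69.72, 567.96].
576: z = 2.06, |z| > 2 → outlier.
Every other value lies within [69.72, 567.96].

576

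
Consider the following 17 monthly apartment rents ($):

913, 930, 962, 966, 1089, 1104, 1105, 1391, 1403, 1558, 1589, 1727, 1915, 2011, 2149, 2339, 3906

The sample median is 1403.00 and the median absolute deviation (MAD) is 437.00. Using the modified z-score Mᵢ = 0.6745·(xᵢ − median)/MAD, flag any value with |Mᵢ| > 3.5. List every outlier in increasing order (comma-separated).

3906

|Mᵢ| > 3.5 ⇔ |xᵢ − 1403.00| > 3.5·437.00/0.6745 = 2267.61.
So outliers lie outside [-864.61, 3670.61].
3906: M = 3.86 → outlier.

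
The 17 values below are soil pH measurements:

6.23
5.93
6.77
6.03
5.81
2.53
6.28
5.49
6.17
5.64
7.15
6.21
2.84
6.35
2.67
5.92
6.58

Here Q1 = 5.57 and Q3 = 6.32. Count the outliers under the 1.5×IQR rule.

3

IQR = 0.75; fences at 5.57 − 1.125 = 4.445 and 6.32 + 1.125 = 7.445.
Outside the cutoffs: 2.53, 2.67, 2.84.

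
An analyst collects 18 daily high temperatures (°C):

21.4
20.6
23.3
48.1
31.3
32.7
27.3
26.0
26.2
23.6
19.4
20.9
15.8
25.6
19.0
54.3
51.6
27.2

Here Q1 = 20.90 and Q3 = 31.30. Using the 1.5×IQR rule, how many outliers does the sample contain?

3

IQR = 10.40; fences at 20.90 − 15.60 = 5.30 and 31.30 + 15.60 = 46.90.
Outside the cutoffs: 48.1, 51.6, 54.3.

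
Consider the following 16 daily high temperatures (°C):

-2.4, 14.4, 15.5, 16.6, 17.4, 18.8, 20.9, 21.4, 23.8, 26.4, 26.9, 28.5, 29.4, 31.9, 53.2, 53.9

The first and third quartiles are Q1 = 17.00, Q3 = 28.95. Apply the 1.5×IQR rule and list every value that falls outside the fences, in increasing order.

-2.4, 53.2, 53.9

IQR = Q3 − Q1 = 28.95 − 17.00 = 11.95.
Lower fence = Q1 − 1.5·IQR = 17.00 − 17.925 = -0.925.
Upper fence = Q3 + 1.5·IQR = 28.95 + 17.925 = 46.875.
-2.4 < -0.925 → outlier.
53.2 > 46.875 → outlier.
53.9 > 46.875 → outlier.
All remaining values lie within [-0.925, 46.875].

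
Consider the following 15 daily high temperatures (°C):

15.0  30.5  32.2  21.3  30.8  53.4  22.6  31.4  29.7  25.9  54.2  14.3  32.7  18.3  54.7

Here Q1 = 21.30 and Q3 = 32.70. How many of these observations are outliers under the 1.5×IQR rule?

3

IQR = 11.40; fences at 21.30 − 17.10 = 4.20 and 32.70 + 17.10 = 49.80.
Outside the cutoffs: 53.4, 54.2, 54.7.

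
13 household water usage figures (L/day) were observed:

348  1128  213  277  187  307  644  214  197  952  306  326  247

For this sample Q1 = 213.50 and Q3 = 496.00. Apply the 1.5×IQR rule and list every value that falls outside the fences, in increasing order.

IQR = Q3 − Q1 = 496.00 − 213.50 = 282.50.
Lower fence = Q1 − 1.5·IQR = 213.50 − 423.75 = -210.25.
Upper fence = Q3 + 1.5·IQR = 496.00 + 423.75 = 919.75.
952 > 919.75 → outlier.
1128 > 919.75 → outlier.
All remaining values lie within [-210.25, 919.75].

952, 1128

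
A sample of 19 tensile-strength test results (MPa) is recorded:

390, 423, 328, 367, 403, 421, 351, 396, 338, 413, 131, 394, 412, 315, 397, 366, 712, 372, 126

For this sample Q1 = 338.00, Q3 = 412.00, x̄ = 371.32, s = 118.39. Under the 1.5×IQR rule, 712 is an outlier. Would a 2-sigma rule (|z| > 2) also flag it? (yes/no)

z = (712 − 371.32) / 118.39 = 2.88.
|z| = 2.88 > 2.

yes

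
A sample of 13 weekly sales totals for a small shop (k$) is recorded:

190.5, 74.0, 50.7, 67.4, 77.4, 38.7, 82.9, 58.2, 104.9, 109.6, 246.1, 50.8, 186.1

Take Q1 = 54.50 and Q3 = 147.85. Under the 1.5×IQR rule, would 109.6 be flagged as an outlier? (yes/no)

no

IQR = Q3 − Q1 = 147.85 − 54.50 = 93.35.
Lower fence = Q1 − 1.5·IQR = 54.50 − 140.025 = -85.525.
Upper fence = Q3 + 1.5·IQR = 147.85 + 140.025 = 287.875.
109.6 lies within [-85.525, 287.875].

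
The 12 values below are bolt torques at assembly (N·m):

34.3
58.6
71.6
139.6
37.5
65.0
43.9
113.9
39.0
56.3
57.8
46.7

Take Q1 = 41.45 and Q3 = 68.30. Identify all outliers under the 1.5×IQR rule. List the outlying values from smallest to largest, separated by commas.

113.9, 139.6

IQR = Q3 − Q1 = 68.30 − 41.45 = 26.85.
Lower fence = Q1 − 1.5·IQR = 41.45 − 40.275 = 1.175.
Upper fence = Q3 + 1.5·IQR = 68.30 + 40.275 = 108.575.
113.9 > 108.575 → outlier.
139.6 > 108.575 → outlier.
All remaining values lie within [1.175, 108.575].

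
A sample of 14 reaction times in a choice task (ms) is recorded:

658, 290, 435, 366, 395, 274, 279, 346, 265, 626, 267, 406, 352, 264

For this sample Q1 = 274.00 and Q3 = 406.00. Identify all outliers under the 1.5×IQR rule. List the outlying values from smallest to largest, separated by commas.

626, 658

IQR = Q3 − Q1 = 406.00 − 274.00 = 132.00.
Lower fence = Q1 − 1.5·IQR = 274.00 − 198.00 = 76.00.
Upper fence = Q3 + 1.5·IQR = 406.00 + 198.00 = 604.00.
626 > 604.00 → outlier.
658 > 604.00 → outlier.
All remaining values lie within [76.00, 604.00].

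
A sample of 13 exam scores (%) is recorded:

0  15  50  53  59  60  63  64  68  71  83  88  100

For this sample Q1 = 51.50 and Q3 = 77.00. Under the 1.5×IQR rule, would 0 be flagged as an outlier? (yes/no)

yes

IQR = Q3 − Q1 = 77.00 − 51.50 = 25.50.
Lower fence = Q1 − 1.5·IQR = 51.50 − 38.25 = 13.25.
Upper fence = Q3 + 1.5·IQR = 77.00 + 38.25 = 115.25.
0 lies below the lower fence.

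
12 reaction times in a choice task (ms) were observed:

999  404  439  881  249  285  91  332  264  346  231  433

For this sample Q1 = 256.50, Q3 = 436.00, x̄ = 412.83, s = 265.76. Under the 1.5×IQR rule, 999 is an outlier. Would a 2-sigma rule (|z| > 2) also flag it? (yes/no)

yes

z = (999 − 412.83) / 265.76 = 2.21.
|z| = 2.21 > 2.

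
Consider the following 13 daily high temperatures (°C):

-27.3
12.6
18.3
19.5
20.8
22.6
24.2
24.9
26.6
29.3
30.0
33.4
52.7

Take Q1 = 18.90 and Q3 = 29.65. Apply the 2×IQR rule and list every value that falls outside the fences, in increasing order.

-27.3, 52.7

IQR = Q3 − Q1 = 29.65 − 18.90 = 10.75.
Lower fence = Q1 − 2·IQR = 18.90 − 21.50 = -2.60.
Upper fence = Q3 + 2·IQR = 29.65 + 21.50 = 51.15.
-27.3 < -2.60 → outlier.
52.7 > 51.15 → outlier.
All remaining values lie within [-2.60, 51.15].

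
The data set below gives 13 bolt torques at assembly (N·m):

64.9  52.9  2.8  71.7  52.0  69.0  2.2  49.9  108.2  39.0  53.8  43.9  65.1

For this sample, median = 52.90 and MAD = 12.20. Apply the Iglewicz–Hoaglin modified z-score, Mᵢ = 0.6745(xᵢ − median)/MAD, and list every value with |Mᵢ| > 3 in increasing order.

108.2

|Mᵢ| > 3 ⇔ |xᵢ − 52.90| > 3·12.20/0.6745 = 54.26.
So outliers lie outside [-1.36, 107.16].
108.2: M = 3.06 → outlier.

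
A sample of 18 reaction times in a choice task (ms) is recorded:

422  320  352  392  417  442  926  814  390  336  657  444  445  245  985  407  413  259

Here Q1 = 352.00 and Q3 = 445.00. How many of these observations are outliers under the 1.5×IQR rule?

IQR = 93.00; fences at 352.00 − 139.50 = 212.50 and 445.00 + 139.50 = 584.50.
Outside the cutoffs: 657, 814, 926, 985.

4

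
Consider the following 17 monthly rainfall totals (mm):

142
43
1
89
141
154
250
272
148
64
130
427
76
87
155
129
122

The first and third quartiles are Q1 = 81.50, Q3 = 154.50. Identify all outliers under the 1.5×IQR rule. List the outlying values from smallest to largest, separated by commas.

IQR = Q3 − Q1 = 154.50 − 81.50 = 73.00.
Lower fence = Q1 − 1.5·IQR = 81.50 − 109.50 = -28.00.
Upper fence = Q3 + 1.5·IQR = 154.50 + 109.50 = 264.00.
272 > 264.00 → outlier.
427 > 264.00 → outlier.
All remaining values lie within [-28.00, 264.00].

272, 427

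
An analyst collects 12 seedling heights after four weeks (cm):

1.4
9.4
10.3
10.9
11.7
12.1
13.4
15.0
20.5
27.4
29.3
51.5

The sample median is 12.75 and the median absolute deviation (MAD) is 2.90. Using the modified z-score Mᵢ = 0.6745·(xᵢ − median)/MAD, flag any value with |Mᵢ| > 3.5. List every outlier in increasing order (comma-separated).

29.3, 51.5

|Mᵢ| > 3.5 ⇔ |xᵢ − 12.75| > 3.5·2.90/0.6745 = 15.05.
So outliers lie outside [-2.30, 27.80].
29.3: M = 3.85 → outlier.
51.5: M = 9.01 → outlier.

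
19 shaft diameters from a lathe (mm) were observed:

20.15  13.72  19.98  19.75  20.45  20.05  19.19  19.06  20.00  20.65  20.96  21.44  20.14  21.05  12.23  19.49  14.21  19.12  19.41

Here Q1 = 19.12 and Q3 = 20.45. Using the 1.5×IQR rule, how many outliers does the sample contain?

3

IQR = 1.33; fences at 19.12 − 1.995 = 17.125 and 20.45 + 1.995 = 22.445.
Outside the cutoffs: 12.23, 13.72, 14.21.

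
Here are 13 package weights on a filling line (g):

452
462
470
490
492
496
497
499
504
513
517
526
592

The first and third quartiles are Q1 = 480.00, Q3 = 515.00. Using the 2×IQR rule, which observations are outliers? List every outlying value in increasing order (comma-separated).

592

IQR = Q3 − Q1 = 515.00 − 480.00 = 35.00.
Lower fence = Q1 − 2·IQR = 480.00 − 70.00 = 410.00.
Upper fence = Q3 + 2·IQR = 515.00 + 70.00 = 585.00.
592 > 585.00 → outlier.
All remaining values lie within [410.00, 585.00].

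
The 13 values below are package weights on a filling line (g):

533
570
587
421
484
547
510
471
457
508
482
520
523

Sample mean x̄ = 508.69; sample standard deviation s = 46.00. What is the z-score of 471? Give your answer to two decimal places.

z = (471 − 508.69) / 46.00 = -0.82.

-0.82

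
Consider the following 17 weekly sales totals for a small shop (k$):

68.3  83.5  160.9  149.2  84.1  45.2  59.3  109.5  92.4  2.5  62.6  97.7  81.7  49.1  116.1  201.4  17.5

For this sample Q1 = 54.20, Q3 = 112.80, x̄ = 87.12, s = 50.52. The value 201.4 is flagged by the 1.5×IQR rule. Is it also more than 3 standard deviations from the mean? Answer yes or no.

no

z = (201.4 − 87.12) / 50.52 = 2.26.
|z| = 2.26 ≤ 3.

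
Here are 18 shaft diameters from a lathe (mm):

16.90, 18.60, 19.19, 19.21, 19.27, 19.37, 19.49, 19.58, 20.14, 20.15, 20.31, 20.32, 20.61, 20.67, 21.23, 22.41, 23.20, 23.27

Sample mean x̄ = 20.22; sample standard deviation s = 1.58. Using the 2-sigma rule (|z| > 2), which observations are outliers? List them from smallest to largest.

16.90

Cutoffs at x̄ ± 2s: 20.22 ± 2·1.58 = [17.06, 23.38].
16.90: z = -2.10, |z| > 2 → outlier.
Every other value lies within [17.06, 23.38].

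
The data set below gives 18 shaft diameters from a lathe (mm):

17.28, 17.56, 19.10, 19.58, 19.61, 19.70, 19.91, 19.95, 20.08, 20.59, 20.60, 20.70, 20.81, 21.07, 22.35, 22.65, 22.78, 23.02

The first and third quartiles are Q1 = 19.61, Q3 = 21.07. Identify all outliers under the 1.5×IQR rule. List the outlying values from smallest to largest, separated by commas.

IQR = Q3 − Q1 = 21.07 − 19.61 = 1.46.
Lower fence = Q1 − 1.5·IQR = 19.61 − 2.19 = 17.42.
Upper fence = Q3 + 1.5·IQR = 21.07 + 2.19 = 23.26.
17.28 < 17.42 → outlier.
All remaining values lie within [17.42, 23.26].

17.28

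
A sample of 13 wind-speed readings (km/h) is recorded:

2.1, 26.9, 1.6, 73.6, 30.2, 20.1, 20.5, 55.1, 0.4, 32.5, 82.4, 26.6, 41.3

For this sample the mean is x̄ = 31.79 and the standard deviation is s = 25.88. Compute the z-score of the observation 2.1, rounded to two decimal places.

-1.15

z = (2.1 − 31.79) / 25.88 = -1.15.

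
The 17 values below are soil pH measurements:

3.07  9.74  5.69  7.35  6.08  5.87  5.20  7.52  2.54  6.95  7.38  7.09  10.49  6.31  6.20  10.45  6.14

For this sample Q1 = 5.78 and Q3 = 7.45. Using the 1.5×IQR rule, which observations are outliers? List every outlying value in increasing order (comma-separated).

IQR = Q3 − Q1 = 7.45 − 5.78 = 1.67.
Lower fence = Q1 − 1.5·IQR = 5.78 − 2.505 = 3.275.
Upper fence = Q3 + 1.5·IQR = 7.45 + 2.505 = 9.955.
2.54 < 3.275 → outlier.
3.07 < 3.275 → outlier.
10.45 > 9.955 → outlier.
10.49 > 9.955 → outlier.
All remaining values lie within [3.275, 9.955].

2.54, 3.07, 10.45, 10.49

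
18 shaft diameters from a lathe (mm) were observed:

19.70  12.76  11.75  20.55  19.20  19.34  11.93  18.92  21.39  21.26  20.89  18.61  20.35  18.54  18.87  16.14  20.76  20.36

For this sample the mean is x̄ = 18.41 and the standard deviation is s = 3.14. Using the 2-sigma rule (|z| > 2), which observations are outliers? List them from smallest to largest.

11.75, 11.93

Cutoffs at x̄ ± 2s: 18.41 ± 2·3.14 = [12.13, 24.69].
11.75: z = -2.12, |z| > 2 → outlier.
11.93: z = -2.06, |z| > 2 → outlier.
Every other value lies within [12.13, 24.69].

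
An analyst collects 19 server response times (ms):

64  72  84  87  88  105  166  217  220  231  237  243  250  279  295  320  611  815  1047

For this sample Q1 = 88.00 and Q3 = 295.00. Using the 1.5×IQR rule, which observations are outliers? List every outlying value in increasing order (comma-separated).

611, 815, 1047

IQR = Q3 − Q1 = 295.00 − 88.00 = 207.00.
Lower fence = Q1 − 1.5·IQR = 88.00 − 310.50 = -222.50.
Upper fence = Q3 + 1.5·IQR = 295.00 + 310.50 = 605.50.
611 > 605.50 → outlier.
815 > 605.50 → outlier.
1047 > 605.50 → outlier.
All remaining values lie within [-222.50, 605.50].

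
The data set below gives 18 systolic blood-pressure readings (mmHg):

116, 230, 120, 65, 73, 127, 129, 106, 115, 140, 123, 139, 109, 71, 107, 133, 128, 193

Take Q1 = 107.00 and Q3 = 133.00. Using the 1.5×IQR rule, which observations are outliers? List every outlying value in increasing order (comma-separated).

IQR = Q3 − Q1 = 133.00 − 107.00 = 26.00.
Lower fence = Q1 − 1.5·IQR = 107.00 − 39.00 = 68.00.
Upper fence = Q3 + 1.5·IQR = 133.00 + 39.00 = 172.00.
65 < 68.00 → outlier.
193 > 172.00 → outlier.
230 > 172.00 → outlier.
All remaining values lie within [68.00, 172.00].

65, 193, 230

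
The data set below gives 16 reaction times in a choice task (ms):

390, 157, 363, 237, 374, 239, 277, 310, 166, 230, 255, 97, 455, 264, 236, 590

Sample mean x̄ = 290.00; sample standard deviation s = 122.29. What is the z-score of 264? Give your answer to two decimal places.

-0.21

z = (264 − 290.00) / 122.29 = -0.21.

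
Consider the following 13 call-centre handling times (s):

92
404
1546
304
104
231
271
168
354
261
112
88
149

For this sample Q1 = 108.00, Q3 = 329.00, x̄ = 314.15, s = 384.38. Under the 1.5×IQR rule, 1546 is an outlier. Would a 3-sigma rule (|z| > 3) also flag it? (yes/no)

z = (1546 − 314.15) / 384.38 = 3.20.
|z| = 3.20 > 3.

yes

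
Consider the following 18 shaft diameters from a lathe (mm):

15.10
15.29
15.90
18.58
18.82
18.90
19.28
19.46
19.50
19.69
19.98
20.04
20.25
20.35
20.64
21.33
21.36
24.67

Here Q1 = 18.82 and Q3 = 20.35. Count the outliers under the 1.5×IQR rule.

4

IQR = 1.53; fences at 18.82 − 2.295 = 16.525 and 20.35 + 2.295 = 22.645.
Outside the cutoffs: 15.10, 15.29, 15.90, 24.67.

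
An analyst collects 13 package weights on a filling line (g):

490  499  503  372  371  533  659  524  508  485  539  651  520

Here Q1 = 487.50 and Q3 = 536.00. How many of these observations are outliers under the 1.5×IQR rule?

IQR = 48.50; fences at 487.50 − 72.75 = 414.75 and 536.00 + 72.75 = 608.75.
Outside the cutoffs: 371, 372, 651, 659.

4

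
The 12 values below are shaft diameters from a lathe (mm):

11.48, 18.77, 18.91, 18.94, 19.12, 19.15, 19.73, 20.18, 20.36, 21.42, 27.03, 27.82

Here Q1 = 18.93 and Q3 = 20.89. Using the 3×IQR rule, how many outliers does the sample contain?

3

IQR = 1.96; fences at 18.93 − 5.88 = 13.05 and 20.89 + 5.88 = 26.77.
Outside the cutoffs: 11.48, 27.03, 27.82.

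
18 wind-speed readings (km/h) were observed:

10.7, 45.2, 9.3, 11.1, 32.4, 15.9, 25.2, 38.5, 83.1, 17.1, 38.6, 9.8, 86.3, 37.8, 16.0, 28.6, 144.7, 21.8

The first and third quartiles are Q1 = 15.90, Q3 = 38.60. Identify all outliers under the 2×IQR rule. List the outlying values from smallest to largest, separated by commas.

IQR = Q3 − Q1 = 38.60 − 15.90 = 22.70.
Lower fence = Q1 − 2·IQR = 15.90 − 45.40 = -29.50.
Upper fence = Q3 + 2·IQR = 38.60 + 45.40 = 84.00.
86.3 > 84.00 → outlier.
144.7 > 84.00 → outlier.
All remaining values lie within [-29.50, 84.00].

86.3, 144.7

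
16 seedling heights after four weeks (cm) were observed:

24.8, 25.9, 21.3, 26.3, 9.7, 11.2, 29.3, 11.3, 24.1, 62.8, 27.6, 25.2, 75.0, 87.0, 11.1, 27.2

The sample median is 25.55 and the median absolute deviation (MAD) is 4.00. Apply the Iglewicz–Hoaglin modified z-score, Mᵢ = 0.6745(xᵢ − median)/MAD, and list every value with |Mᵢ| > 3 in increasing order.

|Mᵢ| > 3 ⇔ |xᵢ − 25.55| > 3·4.00/0.6745 = 17.79.
So outliers lie outside [7.76, 43.34].
62.8: M = 6.28 → outlier.
75.0: M = 8.34 → outlier.
87.0: M = 10.36 → outlier.

62.8, 75.0, 87.0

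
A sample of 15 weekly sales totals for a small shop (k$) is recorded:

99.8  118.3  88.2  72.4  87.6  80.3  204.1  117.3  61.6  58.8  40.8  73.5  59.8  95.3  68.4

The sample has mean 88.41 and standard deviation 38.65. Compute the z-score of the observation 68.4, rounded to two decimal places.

z = (68.4 − 88.41) / 38.65 = -0.52.

-0.52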